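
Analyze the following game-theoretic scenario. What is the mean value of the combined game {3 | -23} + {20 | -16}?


G1 = {3 | -23}, G2 = {20 | -16}
Each is a switch {a | b} with numbers a > b; its mean value is (a + b)/2, and mean value is additive over game sums: m(G1 + G2) = m(G1) + m(G2).
Mean of G1 = (3 + (-23))/2 = -20/2 = -10
Mean of G2 = (20 + (-16))/2 = 4/2 = 2
Mean of G1 + G2 = -10 + 2 = -8

-8


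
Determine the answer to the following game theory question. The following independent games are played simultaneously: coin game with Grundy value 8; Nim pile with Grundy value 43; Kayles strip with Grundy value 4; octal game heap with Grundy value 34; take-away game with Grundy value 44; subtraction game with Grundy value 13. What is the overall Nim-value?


By the Sprague-Grundy theorem, the Grundy value of a sum of games is the XOR of individual Grundy values.
coin game: Grundy value = 8. Running XOR: 0 XOR 8 = 8
Nim pile: Grundy value = 43. Running XOR: 8 XOR 43 = 35
Kayles strip: Grundy value = 4. Running XOR: 35 XOR 4 = 39
octal game heap: Grundy value = 34. Running XOR: 39 XOR 34 = 5
take-away game: Grundy value = 44. Running XOR: 5 XOR 44 = 41
subtraction game: Grundy value = 13. Running XOR: 41 XOR 13 = 36
The combined Grundy value is 36.

36


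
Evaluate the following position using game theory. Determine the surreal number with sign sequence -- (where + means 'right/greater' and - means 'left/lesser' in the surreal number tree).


Sign expansion: --
Rule: track bounds (lo, hi), initially (-inf, +inf). On '+', the current value becomes lo and we move to the simplest number in (value, hi): value + 1 if hi = +inf, otherwise the midpoint (value + hi)/2. On '-', the current value becomes hi and we move to value - 1 if lo = -inf, otherwise the midpoint (lo + value)/2.
Start at 0.
Step 1: sign = -, move left. Bounds: (-inf, 0). Value = -1
Step 2: sign = -, move left. Bounds: (-inf, -1). Value = -2
The surreal number with sign expansion -- is -2.

-2


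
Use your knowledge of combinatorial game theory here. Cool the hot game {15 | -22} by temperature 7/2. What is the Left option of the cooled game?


Original game: {15 | -22} (a switch {a | b} with a > b).
Cooling by t (for t below the temperature (a - b)/2 = 37/2) taxes each move by t: {a | b} cooled by t is {a - t | b + t}.
Cooling amount: t = 7/2
Cooled Left option: 15 - 7/2 = 23/2
Cooled Right option: -22 + 7/2 = -37/2
Cooled game: {23/2 | -37/2}
Left option = 23/2

23/2


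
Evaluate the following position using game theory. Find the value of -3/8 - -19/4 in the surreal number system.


x = -3/8, y = -19/4
Converting to common denominator: 8
x = -3/8, y = -38/8
x - y = -3/8 - -19/4 = 35/8

35/8


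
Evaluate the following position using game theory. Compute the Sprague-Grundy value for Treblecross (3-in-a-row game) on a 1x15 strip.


Treblecross: place X on empty cells; 3-in-a-row wins.
Playing within two cells of an existing X lets the opponent win at once, so sensible play treats the cells i-2..i+2 around each X as dead. The player left with no safe cell loses, so this is a normal-play take-away game on strips of safe cells.
Placing X at cell i (0-indexed) of a strip of k safe cells leaves independent strips of sizes max(0, i-2) and max(0, k-i-3). Hence G(k) = mex{ G(max(0,i-2)) XOR G(max(0,k-i-3)) : 0 <= i < k }, with G(0) = 0.
G(1): splits (0,0):0^0=0 -> mex({0}) = 1
G(2): splits (0,0):0^0=0 -> mex({0}) = 1
G(3): splits (0,0):0^0=0 -> mex({0}) = 1
G(4): splits (0,1):0^1=1 (0,0):0^0=0 -> mex({0, 1}) = 2
G(5): splits (0,2):0^1=1 (0,1):0^1=1 (0,0):0^0=0 -> mex({0, 1}) = 2
G(6) = mex({1}) = 0
G(7) = mex({0, 1, 2}) = 3
G(8) = mex({0, 1, 2}) = 3
G(9) = mex({0, 2}) = 1
G(10) = mex({0, 2, 3}) = 1
G(11) = mex({0, 3}) = 1
G(12) = mex({1, 3}) = 0
G(13) = mex({0, 1, 2, 3}) = 4
G(14) = mex({0, 1, 2}) = 3
G(15) = mex({0, 1, 2}) = 3
Therefore G(15) = 3.

3


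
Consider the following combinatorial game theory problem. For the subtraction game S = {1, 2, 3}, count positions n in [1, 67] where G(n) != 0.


Subtraction set S = {1, 2, 3}, so G(n) = n mod 4.
G(n) = 0 when n is a multiple of 4.
Multiples of 4 in [1, 67]: 16
N-positions (nonzero Grundy) = 67 - 16 = 51

51


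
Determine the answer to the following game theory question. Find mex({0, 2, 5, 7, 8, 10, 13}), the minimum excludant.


Set = {0, 2, 5, 7, 8, 10, 13}
0 is in the set.
1 is NOT in the set. This is the mex.
mex = 1

1


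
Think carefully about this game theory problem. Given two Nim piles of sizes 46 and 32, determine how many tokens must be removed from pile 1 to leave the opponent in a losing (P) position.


Piles: 46 and 32
Current XOR: 46 XOR 32 = 14 (non-zero, so this is an N-position).
To make the XOR zero, we need to find a move that balances the piles.
For pile 1 (size 46): target = 46 XOR 14 = 32
We reduce pile 1 from 46 to 32.
Tokens removed: 46 - 32 = 14
Verification: 32 XOR 32 = 0

14


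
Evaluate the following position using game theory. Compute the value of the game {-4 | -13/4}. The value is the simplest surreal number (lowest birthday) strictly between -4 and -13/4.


Left options: {-4}, max = -4
Right options: {-13/4}, min = -13/4
All options are numbers and max(Left) < min(Right), so by the simplicity theorem the value is the simplest (earliest-born) number strictly between -4 and -13/4.
No integer lies strictly between -4 and -13/4, so the value is the dyadic rational m/2^k in the interval with the smallest k (then m odd); search k = 1, 2, ...:
Denominator 2: -7/2 lies strictly between -4 and -13/4 -- found.
The simplest number in the interval is -7/2.
Game value = -7/2

-7/2


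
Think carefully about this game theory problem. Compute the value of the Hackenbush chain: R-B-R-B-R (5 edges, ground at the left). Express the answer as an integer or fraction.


Edges (from ground): R-B-R-B-R
By Berlekamp's sign-expansion rule, a Blue-Red Hackenbush stalk has the value of the surreal number whose sign sequence is the edge sequence with B -> + and R -> -.
Sign sequence: -+-+-
Trace the sign expansion in the surreal number tree, starting from 0:
Edge 1: R (sign -) -> bounds (-inf, 0), value = -1
Edge 2: B (sign +) -> bounds (-1, 0), value = -1/2
Edge 3: R (sign -) -> bounds (-1, -1/2), value = -3/4
Edge 4: B (sign +) -> bounds (-3/4, -1/2), value = -5/8
Edge 5: R (sign -) -> bounds (-3/4, -5/8), value = -11/16
Game value = -11/16

-11/16


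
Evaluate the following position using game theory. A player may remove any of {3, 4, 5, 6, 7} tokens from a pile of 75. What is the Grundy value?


The subtraction set is S = {3, 4, 5, 6, 7}.
G(k) = mex{ G(k - s) : s in S, s <= k }. We compute iteratively: G(0) = 0.
G(1) = mex({}) = 0
G(2) = mex({}) = 0
G(3) = mex({0}) = 1
G(4) = mex({0}) = 1
G(5) = mex({0}) = 1
G(6) = mex({0, 1}) = 2
G(7) = mex({0, 1}) = 2
G(8) = mex({0, 1}) = 2
G(9) = mex({0, 1, 2}) = 3
G(10) = mex({1, 2}) = 0
G(11) = mex({1, 2}) = 0
G(12) = mex({1, 2, 3}) = 0
G(13) = mex({0, 2, 3}) = 1
G(14) = mex({0, 2, 3}) = 1
G(15) = mex({0, 2, 3}) = 1
G(16) = mex({0, 1, 3}) = 2
Observe that G(10)..G(16) = 0, 0, 0, 1, 1, 1, 2 repeats G(0)..G(6) = 0, 0, 0, 1, 1, 1, 2.
For k >= max(S) = 7, G(k) is determined by the previous 7 values G(k-7)..G(k-1); a window of 7 consecutive values has recurred shifted by 10, so by induction G(k + 10) = G(k) for all k >= 0: the sequence is periodic from the start with period 10.
One period: G(0..9) = 0, 0, 0, 1, 1, 1, 2, 2, 2, 3.
75 mod 10 = 5, so G(75) = G(5) = 1.

1


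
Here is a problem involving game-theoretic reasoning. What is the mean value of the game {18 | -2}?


Game = {18 | -2}, a switch {a | b} with numbers a > b.
Its thermograph has left wall a - t and right wall b + t, which meet at t = (a - b)/2, where both equal (a + b)/2. So the mast (mean value) is at (a + b)/2.
Mean = (18 + (-2))/2 = 16/2 = 8

8


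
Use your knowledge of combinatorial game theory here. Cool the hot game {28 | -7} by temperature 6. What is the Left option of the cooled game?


Original game: {28 | -7} (a switch {a | b} with a > b).
Cooling by t (for t below the temperature (a - b)/2 = 35/2) taxes each move by t: {a | b} cooled by t is {a - t | b + t}.
Cooling amount: t = 6
Cooled Left option: 28 - 6 = 22
Cooled Right option: -7 + 6 = -1
Cooled game: {22 | -1}
Left option = 22

22


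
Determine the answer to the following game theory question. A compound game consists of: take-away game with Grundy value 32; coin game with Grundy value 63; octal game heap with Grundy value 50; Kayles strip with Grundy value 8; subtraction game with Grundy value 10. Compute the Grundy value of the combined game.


By the Sprague-Grundy theorem, the Grundy value of a sum of games is the XOR of individual Grundy values.
take-away game: Grundy value = 32. Running XOR: 0 XOR 32 = 32
coin game: Grundy value = 63. Running XOR: 32 XOR 63 = 31
octal game heap: Grundy value = 50. Running XOR: 31 XOR 50 = 45
Kayles strip: Grundy value = 8. Running XOR: 45 XOR 8 = 37
subtraction game: Grundy value = 10. Running XOR: 37 XOR 10 = 47
The combined Grundy value is 47.

47


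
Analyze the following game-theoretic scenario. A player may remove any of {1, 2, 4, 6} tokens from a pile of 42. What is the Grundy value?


The subtraction set is S = {1, 2, 4, 6}.
G(k) = mex{ G(k - s) : s in S, s <= k }. We compute iteratively: G(0) = 0.
G(1) = mex({0}) = 1
G(2) = mex({0, 1}) = 2
G(3) = mex({1, 2}) = 0
G(4) = mex({0, 2}) = 1
G(5) = mex({0, 1}) = 2
G(6) = mex({0, 1, 2}) = 3
G(7) = mex({0, 1, 2, 3}) = 4
G(8) = mex({1, 2, 3, 4}) = 0
G(9) = mex({0, 2, 4}) = 1
G(10) = mex({0, 1, 3}) = 2
G(11) = mex({1, 2, 4}) = 0
G(12) = mex({0, 2, 3}) = 1
G(13) = mex({0, 1, 4}) = 2
Observe that G(8)..G(13) = 0, 1, 2, 0, 1, 2 repeats G(0)..G(5) = 0, 1, 2, 0, 1, 2.
For k >= max(S) = 6, G(k) is determined by the previous 6 values G(k-6)..G(k-1); a window of 6 consecutive values has recurred shifted by 8, so by induction G(k + 8) = G(k) for all k >= 0: the sequence is periodic from the start with period 8.
One period: G(0..7) = 0, 1, 2, 0, 1, 2, 3, 4.
42 mod 8 = 2, so G(42) = G(2) = 2.

2


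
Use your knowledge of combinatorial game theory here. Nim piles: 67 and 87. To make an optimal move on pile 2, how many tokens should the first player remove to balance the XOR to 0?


Piles: 67 and 87
Current XOR: 67 XOR 87 = 20 (non-zero, so this is an N-position).
To make the XOR zero, we need to find a move that balances the piles.
For pile 2 (size 87): target = 87 XOR 20 = 67
We reduce pile 2 from 87 to 67.
Tokens removed: 87 - 67 = 20
Verification: 67 XOR 67 = 0

20


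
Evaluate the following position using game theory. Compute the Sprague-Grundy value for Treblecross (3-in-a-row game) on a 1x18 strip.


Treblecross: place X on empty cells; 3-in-a-row wins.
Playing within two cells of an existing X lets the opponent win at once, so sensible play treats the cells i-2..i+2 around each X as dead. The player left with no safe cell loses, so this is a normal-play take-away game on strips of safe cells.
Placing X at cell i (0-indexed) of a strip of k safe cells leaves independent strips of sizes max(0, i-2) and max(0, k-i-3). Hence G(k) = mex{ G(max(0,i-2)) XOR G(max(0,k-i-3)) : 0 <= i < k }, with G(0) = 0.
G(1): splits (0,0):0^0=0 -> mex({0}) = 1
G(2): splits (0,0):0^0=0 -> mex({0}) = 1
G(3): splits (0,0):0^0=0 -> mex({0}) = 1
G(4): splits (0,1):0^1=1 (0,0):0^0=0 -> mex({0, 1}) = 2
G(5): splits (0,2):0^1=1 (0,1):0^1=1 (0,0):0^0=0 -> mex({0, 1}) = 2
G(6) = mex({1}) = 0
G(7) = mex({0, 1, 2}) = 3
G(8) = mex({0, 1, 2}) = 3
G(9) = mex({0, 2}) = 1
G(10) = mex({0, 2, 3}) = 1
G(11) = mex({0, 3}) = 1
G(12) = mex({1, 3}) = 0
G(13) = mex({0, 1, 2, 3}) = 4
G(14) = mex({0, 1, 2}) = 3
G(15) = mex({0, 1, 2}) = 3
G(16) = mex({0, 1, 2, 4}) = 3
G(17) = mex({0, 1, 3, 4}) = 2
G(18) = mex({0, 1, 3, 4}) = 2
Therefore G(18) = 2.

2


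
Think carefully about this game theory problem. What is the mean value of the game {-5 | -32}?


Game = {-5 | -32}, a switch {a | b} with numbers a > b.
Its thermograph has left wall a - t and right wall b + t, which meet at t = (a - b)/2, where both equal (a + b)/2. So the mast (mean value) is at (a + b)/2.
Mean = (-5 + (-32))/2 = -37/2 = -37/2

-37/2


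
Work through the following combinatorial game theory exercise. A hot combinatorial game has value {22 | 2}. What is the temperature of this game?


The game is {22 | 2}, a switch {a | b} with numbers a > b.
Cooling {a | b} by t gives {a - t | b + t}, which stops being hot when a - t = b + t, i.e. at t = (a - b)/2. So the temperature of a switch is (a - b)/2.
Temperature = (Left option - Right option) / 2
= (22 - (2)) / 2
= 20 / 2
= 10

10


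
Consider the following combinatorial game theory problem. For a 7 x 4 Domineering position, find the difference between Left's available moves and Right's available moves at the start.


Board is 7 x 4 (rows x cols).
Left (vertical) placements: (rows-1) * cols = 6 * 4 = 24
Right (horizontal) placements: rows * (cols-1) = 7 * 3 = 21
Advantage = Left - Right = 24 - 21 = 3

3


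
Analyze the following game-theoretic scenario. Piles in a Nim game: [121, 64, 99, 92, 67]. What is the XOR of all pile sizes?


We need the XOR (exclusive or) of all pile sizes.
After XOR-ing pile 1 (size 121): 0 XOR 121 = 121
After XOR-ing pile 2 (size 64): 121 XOR 64 = 57
After XOR-ing pile 3 (size 99): 57 XOR 99 = 90
After XOR-ing pile 4 (size 92): 90 XOR 92 = 6
After XOR-ing pile 5 (size 67): 6 XOR 67 = 69
The Nim-value of this position is 69.

69


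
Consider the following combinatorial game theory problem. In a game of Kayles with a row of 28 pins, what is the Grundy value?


Kayles: a move removes 1 or 2 adjacent pins from a contiguous row.
Removing pins from a row of k leaves two independent rows (a, b) with a + b = k - 1 (one pin) or a + b = k - 2 (two pins); an end removal gives a = 0.
By Sprague-Grundy, G(k) = mex{ G(a) XOR G(b) } over all these splits. G(0) = 0.
G(1): splits (0,0):0^0=0 -> mex({0}) = 1
G(2): splits (0,1):0^1=1 (0,0):0^0=0 -> mex({0, 1}) = 2
G(3): splits (0,2):0^2=2 (1,1):1^1=0 (0,1):0^1=1 -> mex({0, 1, 2}) = 3
G(4): splits (0,3):0^3=3 (1,2):1^2=3 (0,2):0^2=2 (1,1):1^1=0 -> mex({0, 2, 3}) = 1
G(5): splits (0,4):0^1=1 (1,3):1^3=2 (2,2):2^2=0 (0,3):0^3=3 (1,2):1^2=3 -> mex({0, 1, 2, 3}) = 4
G(6) = mex({0, 1, 2, 4}) = 3
G(7) = mex({0, 1, 3, 4, 5}) = 2
G(8) = mex({0, 2, 3, 5, 6}) = 1
G(9) = mex({0, 1, 2, 3, 6, 7}) = 4
G(10) = mex({0, 1, 3, 4, 5, 7}) = 2
G(11) = mex({0, 1, 2, 3, 4, 5}) = 6
G(12) = mex({0, 1, 2, 3, 5, 6, 7}) = 4
G(13) = mex({0, 2, 3, 4, 6, 7}) = 1
G(14) = mex({0, 1, 4, 5, 6, 7}) = 2
G(15) = mex({0, 1, 2, 3, 4, 5, 6}) = 7
G(16) = mex({0, 2, 3, 5, 6, 7}) = 1
G(17) = mex({0, 1, 2, 3, 5, 6, 7}) = 4
G(18) = mex({0, 1, 2, 4, 5, 6}) = 3
G(19) = mex({0, 1, 3, 4, 5, 7}) = 2
G(20) = mex({0, 2, 3, 4, 5, 6, 7}) = 1
G(21) = mex({0, 1, 2, 3, 5, 6, 7}) = 4
G(22) = mex({0, 1, 2, 3, 4, 5, 7}) = 6
G(23) = mex({0, 1, 2, 3, 4, 5, 6}) = 7
G(24) = mex({0, 1, 2, 3, 5, 6, 7}) = 4
G(25) = mex({0, 2, 3, 4, 6, 7}) = 1
G(26) = mex({0, 1, 3, 4, 5, 6, 7}) = 2
G(27) = mex({0, 1, 2, 3, 4, 5, 6, 7}) = 8
G(28) = mex({0, 1, 2, 3, 4, 6, 7, 8}) = 5
Therefore G(28) = 5.

5


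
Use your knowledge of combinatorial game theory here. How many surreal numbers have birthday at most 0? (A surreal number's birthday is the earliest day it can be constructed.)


Day 0: {|} = 0 is born. Count = 1.
Day n: the number of surreal numbers born by day n is 2^(n+1) - 1.
By day 0: 2^1 - 1 = 1
By day 0: 1 surreal numbers.

1


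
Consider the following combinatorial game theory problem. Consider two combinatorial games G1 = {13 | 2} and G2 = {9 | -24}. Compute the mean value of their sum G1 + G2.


G1 = {13 | 2}, G2 = {9 | -24}
Each is a switch {a | b} with numbers a > b; its mean value is (a + b)/2, and mean value is additive over game sums: m(G1 + G2) = m(G1) + m(G2).
Mean of G1 = (13 + (2))/2 = 15/2 = 15/2
Mean of G2 = (9 + (-24))/2 = -15/2 = -15/2
Mean of G1 + G2 = 15/2 + -15/2 = 0

0


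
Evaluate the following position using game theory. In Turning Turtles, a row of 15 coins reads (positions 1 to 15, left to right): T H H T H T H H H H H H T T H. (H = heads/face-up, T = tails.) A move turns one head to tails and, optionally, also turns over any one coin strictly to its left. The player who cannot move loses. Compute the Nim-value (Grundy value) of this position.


Coins: T H H T H T H H H H H H T T H
Key fact: a single head at position k behaves exactly like a Nim heap of size k (turning it to T and optionally flipping a coin at j < k corresponds to moving the heap from k to j, or to 0), and heads combine as a disjunctive sum (two heads at the same place would cancel, matching j XOR j = 0). So the Nim-value is the XOR of the 1-indexed positions of the heads.
Face-up positions (1-indexed): [2, 3, 5, 7, 8, 9, 10, 11, 12, 15]
XOR 0 with 2: 0 XOR 2 = 2
XOR 2 with 3: 2 XOR 3 = 1
XOR 1 with 5: 1 XOR 5 = 4
XOR 4 with 7: 4 XOR 7 = 3
XOR 3 with 8: 3 XOR 8 = 11
XOR 11 with 9: 11 XOR 9 = 2
XOR 2 with 10: 2 XOR 10 = 8
XOR 8 with 11: 8 XOR 11 = 3
XOR 3 with 12: 3 XOR 12 = 15
XOR 15 with 15: 15 XOR 15 = 0
Nim-value = 0

0


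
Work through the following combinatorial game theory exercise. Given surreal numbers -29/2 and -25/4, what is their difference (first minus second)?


x = -29/2, y = -25/4
Converting to common denominator: 4
x = -58/4, y = -25/4
x - y = -29/2 - -25/4 = -33/4

-33/4


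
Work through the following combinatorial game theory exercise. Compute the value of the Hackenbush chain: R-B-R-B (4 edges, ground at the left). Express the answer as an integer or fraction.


Edges (from ground): R-B-R-B
By Berlekamp's sign-expansion rule, a Blue-Red Hackenbush stalk has the value of the surreal number whose sign sequence is the edge sequence with B -> + and R -> -.
Sign sequence: -+-+
Trace the sign expansion in the surreal number tree, starting from 0:
Edge 1: R (sign -) -> bounds (-inf, 0), value = -1
Edge 2: B (sign +) -> bounds (-1, 0), value = -1/2
Edge 3: R (sign -) -> bounds (-1, -1/2), value = -3/4
Edge 4: B (sign +) -> bounds (-3/4, -1/2), value = -5/8
Game value = -5/8

-5/8


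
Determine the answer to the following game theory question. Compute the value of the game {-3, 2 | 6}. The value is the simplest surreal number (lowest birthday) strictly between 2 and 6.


Left options: {-3, 2}, max = 2
Right options: {6}, min = 6
All options are numbers and max(Left) < min(Right), so by the simplicity theorem the value is the simplest (earliest-born) number strictly between 2 and 6.
Integers 3 through 5 all lie strictly between 2 and 6.
Among integers, the simplest (lowest birthday = smallest |n|; 0 is born on day 0, +-n on day n) is 3.
No non-integer in the interval can be simpler: if x is a non-integer in the interval, then floor(x) or ceil(x) also lies in the interval (the interval contains an integer), and both are proper prefixes of x's sign expansion, i.e. born earlier. So the game value is 3.
Game value = 3

3


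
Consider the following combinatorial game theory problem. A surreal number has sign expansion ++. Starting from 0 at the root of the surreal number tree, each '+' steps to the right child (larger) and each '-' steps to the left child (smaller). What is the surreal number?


Sign expansion: ++
Rule: track bounds (lo, hi), initially (-inf, +inf). On '+', the current value becomes lo and we move to the simplest number in (value, hi): value + 1 if hi = +inf, otherwise the midpoint (value + hi)/2. On '-', the current value becomes hi and we move to value - 1 if lo = -inf, otherwise the midpoint (lo + value)/2.
Start at 0.
Step 1: sign = +, move right. Bounds: (0, +inf). Value = 1
Step 2: sign = +, move right. Bounds: (1, +inf). Value = 2
The surreal number with sign expansion ++ is 2.

2


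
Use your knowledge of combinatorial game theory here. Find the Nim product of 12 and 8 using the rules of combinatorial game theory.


Nim multiplication is bilinear over XOR: (u XOR v) * w = (u*w) XOR (v*w).
So we split each operand into its bit components and XOR the pairwise Nim products.
12 = 4 + 8 (as XOR of powers of 2).
8 = 8 (as XOR of powers of 2).
Using the standard Nim-product table on single bits:
  2*2 = 3,   2*4 = 8,   2*8 = 12,
  4*4 = 6,   4*8 = 11,  8*8 = 13,
and  1*x = x (identity), k*l = l*k (commutative).
Pairwise Nim products:
  4 * 8 = 11
  8 * 8 = 13
XOR them: 11 XOR 13 = 6.
Result: 12 * 8 = 6 (in Nim).

6


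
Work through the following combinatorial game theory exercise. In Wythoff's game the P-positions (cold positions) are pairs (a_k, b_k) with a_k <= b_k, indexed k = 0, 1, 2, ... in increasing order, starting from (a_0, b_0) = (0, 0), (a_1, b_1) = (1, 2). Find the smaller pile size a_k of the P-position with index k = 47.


By Wythoff's theorem, a_k = floor(k * phi) and b_k = floor(k * phi^2) = a_k + k, where phi = (1 + sqrt(5))/2 is the golden ratio.
phi = (1 + sqrt(5))/2 = 1.618034
k = 47
k * phi = 47 * 1.618034 = 76.047597
a_47 = floor(k * phi) = 76

76


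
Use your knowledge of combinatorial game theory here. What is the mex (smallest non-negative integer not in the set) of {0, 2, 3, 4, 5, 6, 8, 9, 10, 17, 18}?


Set = {0, 2, 3, 4, 5, 6, 8, 9, 10, 17, 18}
0 is in the set.
1 is NOT in the set. This is the mex.
mex = 1

1


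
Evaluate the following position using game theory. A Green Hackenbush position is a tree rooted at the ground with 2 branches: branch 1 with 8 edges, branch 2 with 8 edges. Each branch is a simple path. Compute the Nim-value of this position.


The tree has 2 branches from the ground vertex.
In Green Hackenbush, the Nim-value of a simple path of length k is k.
Branch 1: length 8, Nim-value = 8
Branch 2: length 8, Nim-value = 8
Total Nim-value = XOR of all branch values:
0 XOR 8 = 8
8 XOR 8 = 0
Nim-value of the tree = 0

0


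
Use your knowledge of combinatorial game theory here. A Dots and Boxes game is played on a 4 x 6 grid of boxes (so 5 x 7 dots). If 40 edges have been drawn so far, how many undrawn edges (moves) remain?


Grid: 4 x 6 boxes, i.e. 5 rows and 7 columns of dots.
Horizontal edges: (rows + 1) * cols = 5 * 6 = 30
Vertical edges: rows * (cols + 1) = 4 * 7 = 28
Total edges: 30 + 28 = 58
Edges drawn: 40
Remaining: 58 - 40 = 18

18


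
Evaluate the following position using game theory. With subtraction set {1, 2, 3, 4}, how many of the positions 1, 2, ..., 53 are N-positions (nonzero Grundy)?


Subtraction set S = {1, 2, 3, 4}, so G(n) = n mod 5.
G(n) = 0 when n is a multiple of 5.
Multiples of 5 in [1, 53]: 10
N-positions (nonzero Grundy) = 53 - 10 = 43

43


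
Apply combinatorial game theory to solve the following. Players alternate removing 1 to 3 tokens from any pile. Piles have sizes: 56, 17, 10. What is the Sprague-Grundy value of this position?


Subtraction set: {1, 2, 3}
For this subtraction set, G(n) = n mod 4 (period = max + 1 = 4).
Pile 1 (size 56): G(56) = 56 mod 4 = 0
Pile 2 (size 17): G(17) = 17 mod 4 = 1
Pile 3 (size 10): G(10) = 10 mod 4 = 2
Total Grundy value = XOR of all: 0 XOR 1 XOR 2 = 3

3


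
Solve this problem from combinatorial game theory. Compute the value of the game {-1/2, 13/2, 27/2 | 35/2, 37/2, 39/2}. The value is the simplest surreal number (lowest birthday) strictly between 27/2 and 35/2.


Left options: {-1/2, 13/2, 27/2}, max = 27/2
Right options: {35/2, 37/2, 39/2}, min = 35/2
All options are numbers and max(Left) < min(Right), so by the simplicity theorem the value is the simplest (earliest-born) number strictly between 27/2 and 35/2.
Integers 14 through 17 all lie strictly between 27/2 and 35/2.
Among integers, the simplest (lowest birthday = smallest |n|; 0 is born on day 0, +-n on day n) is 14.
No non-integer in the interval can be simpler: if x is a non-integer in the interval, then floor(x) or ceil(x) also lies in the interval (the interval contains an integer), and both are proper prefixes of x's sign expansion, i.e. born earlier. So the game value is 14.
Game value = 14

14


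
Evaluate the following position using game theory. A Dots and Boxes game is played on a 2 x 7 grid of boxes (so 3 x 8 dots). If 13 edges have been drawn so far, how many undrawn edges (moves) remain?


Grid: 2 x 7 boxes, i.e. 3 rows and 8 columns of dots.
Horizontal edges: (rows + 1) * cols = 3 * 7 = 21
Vertical edges: rows * (cols + 1) = 2 * 8 = 16
Total edges: 21 + 16 = 37
Edges drawn: 13
Remaining: 37 - 13 = 24

24


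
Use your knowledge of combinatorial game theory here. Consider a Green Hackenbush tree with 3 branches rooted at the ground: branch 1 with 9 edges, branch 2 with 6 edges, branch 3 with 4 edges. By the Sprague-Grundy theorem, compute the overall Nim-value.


The tree has 3 branches from the ground vertex.
In Green Hackenbush, the Nim-value of a simple path of length k is k.
Branch 1: length 9, Nim-value = 9
Branch 2: length 6, Nim-value = 6
Branch 3: length 4, Nim-value = 4
Total Nim-value = XOR of all branch values:
0 XOR 9 = 9
9 XOR 6 = 15
15 XOR 4 = 11
Nim-value of the tree = 11

11


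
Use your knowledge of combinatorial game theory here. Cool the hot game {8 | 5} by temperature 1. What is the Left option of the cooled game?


Original game: {8 | 5} (a switch {a | b} with a > b).
Cooling by t (for t below the temperature (a - b)/2 = 3/2) taxes each move by t: {a | b} cooled by t is {a - t | b + t}.
Cooling amount: t = 1
Cooled Left option: 8 - 1 = 7
Cooled Right option: 5 + 1 = 6
Cooled game: {7 | 6}
Left option = 7

7


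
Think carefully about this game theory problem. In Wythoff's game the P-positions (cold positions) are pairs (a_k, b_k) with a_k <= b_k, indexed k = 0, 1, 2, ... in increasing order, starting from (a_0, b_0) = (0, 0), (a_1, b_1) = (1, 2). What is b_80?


By Wythoff's theorem, a_k = floor(k * phi) and b_k = floor(k * phi^2) = a_k + k, where phi = (1 + sqrt(5))/2 is the golden ratio.
phi = (1 + sqrt(5))/2 = 1.618034
phi^2 = phi + 1 = 2.618034
k = 80
k * phi^2 = 80 * 2.618034 = 209.442719
b_80 = floor(k * phi^2) = 209 (check: a_80 + k = 129 + 80 = 209)

209


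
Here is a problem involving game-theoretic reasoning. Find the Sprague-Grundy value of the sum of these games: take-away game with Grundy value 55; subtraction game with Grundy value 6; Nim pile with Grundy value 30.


By the Sprague-Grundy theorem, the Grundy value of a sum of games is the XOR of individual Grundy values.
take-away game: Grundy value = 55. Running XOR: 0 XOR 55 = 55
subtraction game: Grundy value = 6. Running XOR: 55 XOR 6 = 49
Nim pile: Grundy value = 30. Running XOR: 49 XOR 30 = 47
The combined Grundy value is 47.

47


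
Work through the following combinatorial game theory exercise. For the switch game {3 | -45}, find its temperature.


The game is {3 | -45}, a switch {a | b} with numbers a > b.
Cooling {a | b} by t gives {a - t | b + t}, which stops being hot when a - t = b + t, i.e. at t = (a - b)/2. So the temperature of a switch is (a - b)/2.
Temperature = (Left option - Right option) / 2
= (3 - (-45)) / 2
= 48 / 2
= 24

24


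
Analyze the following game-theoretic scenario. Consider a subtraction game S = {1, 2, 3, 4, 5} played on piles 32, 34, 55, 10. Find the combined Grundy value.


Subtraction set: {1, 2, 3, 4, 5}
For this subtraction set, G(n) = n mod 6 (period = max + 1 = 6).
Pile 1 (size 32): G(32) = 32 mod 6 = 2
Pile 2 (size 34): G(34) = 34 mod 6 = 4
Pile 3 (size 55): G(55) = 55 mod 6 = 1
Pile 4 (size 10): G(10) = 10 mod 6 = 4
Total Grundy value = XOR of all: 2 XOR 4 XOR 1 XOR 4 = 3

3


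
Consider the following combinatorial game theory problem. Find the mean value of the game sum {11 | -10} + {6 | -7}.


G1 = {11 | -10}, G2 = {6 | -7}
Each is a switch {a | b} with numbers a > b; its mean value is (a + b)/2, and mean value is additive over game sums: m(G1 + G2) = m(G1) + m(G2).
Mean of G1 = (11 + (-10))/2 = 1/2 = 1/2
Mean of G2 = (6 + (-7))/2 = -1/2 = -1/2
Mean of G1 + G2 = 1/2 + -1/2 = 0

0


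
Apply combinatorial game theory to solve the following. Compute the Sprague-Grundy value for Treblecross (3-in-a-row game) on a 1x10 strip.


Treblecross: place X on empty cells; 3-in-a-row wins.
Playing within two cells of an existing X lets the opponent win at once, so sensible play treats the cells i-2..i+2 around each X as dead. The player left with no safe cell loses, so this is a normal-play take-away game on strips of safe cells.
Placing X at cell i (0-indexed) of a strip of k safe cells leaves independent strips of sizes max(0, i-2) and max(0, k-i-3). Hence G(k) = mex{ G(max(0,i-2)) XOR G(max(0,k-i-3)) : 0 <= i < k }, with G(0) = 0.
G(1): splits (0,0):0^0=0 -> mex({0}) = 1
G(2): splits (0,0):0^0=0 -> mex({0}) = 1
G(3): splits (0,0):0^0=0 -> mex({0}) = 1
G(4): splits (0,1):0^1=1 (0,0):0^0=0 -> mex({0, 1}) = 2
G(5): splits (0,2):0^1=1 (0,1):0^1=1 (0,0):0^0=0 -> mex({0, 1}) = 2
G(6) = mex({1}) = 0
G(7) = mex({0, 1, 2}) = 3
G(8) = mex({0, 1, 2}) = 3
G(9) = mex({0, 2}) = 1
G(10) = mex({0, 2, 3}) = 1
Therefore G(10) = 1.

1


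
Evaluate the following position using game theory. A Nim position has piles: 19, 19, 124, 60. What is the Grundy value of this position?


We need the XOR (exclusive or) of all pile sizes.
After XOR-ing pile 1 (size 19): 0 XOR 19 = 19
After XOR-ing pile 2 (size 19): 19 XOR 19 = 0
After XOR-ing pile 3 (size 124): 0 XOR 124 = 124
After XOR-ing pile 4 (size 60): 124 XOR 60 = 64
The Nim-value of this position is 64.

64


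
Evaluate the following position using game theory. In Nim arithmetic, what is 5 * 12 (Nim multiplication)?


Nim multiplication is bilinear over XOR: (u XOR v) * w = (u*w) XOR (v*w).
So we split each operand into its bit components and XOR the pairwise Nim products.
5 = 1 + 4 (as XOR of powers of 2).
12 = 4 + 8 (as XOR of powers of 2).
Using the standard Nim-product table on single bits:
  2*2 = 3,   2*4 = 8,   2*8 = 12,
  4*4 = 6,   4*8 = 11,  8*8 = 13,
and  1*x = x (identity), k*l = l*k (commutative).
Pairwise Nim products:
  1 * 4 = 4
  1 * 8 = 8
  4 * 4 = 6
  4 * 8 = 11
XOR them: 4 XOR 8 XOR 6 XOR 11 = 1.
Result: 5 * 12 = 1 (in Nim).

1


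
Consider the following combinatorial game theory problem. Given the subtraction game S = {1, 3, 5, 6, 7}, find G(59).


The subtraction set is S = {1, 3, 5, 6, 7}.
G(k) = mex{ G(k - s) : s in S, s <= k }. We compute iteratively: G(0) = 0.
G(1) = mex({0}) = 1
G(2) = mex({1}) = 0
G(3) = mex({0}) = 1
G(4) = mex({1}) = 0
G(5) = mex({0}) = 1
G(6) = mex({0, 1}) = 2
G(7) = mex({0, 1, 2}) = 3
G(8) = mex({0, 1, 3}) = 2
G(9) = mex({0, 1, 2}) = 3
G(10) = mex({0, 1, 3}) = 2
G(11) = mex({0, 1, 2}) = 3
G(12) = mex({1, 2, 3}) = 0
G(13) = mex({0, 2, 3}) = 1
G(14) = mex({1, 2, 3}) = 0
G(15) = mex({0, 2, 3}) = 1
G(16) = mex({1, 2, 3}) = 0
G(17) = mex({0, 2, 3}) = 1
G(18) = mex({0, 1, 3}) = 2
Observe that G(12)..G(18) = 0, 1, 0, 1, 0, 1, 2 repeats G(0)..G(6) = 0, 1, 0, 1, 0, 1, 2.
For k >= max(S) = 7, G(k) is determined by the previous 7 values G(k-7)..G(k-1); a window of 7 consecutive values has recurred shifted by 12, so by induction G(k + 12) = G(k) for all k >= 0: the sequence is periodic from the start with period 12.
One period: G(0..11) = 0, 1, 0, 1, 0, 1, 2, 3, 2, 3, 2, 3.
59 mod 12 = 11, so G(59) = G(11) = 3.

3


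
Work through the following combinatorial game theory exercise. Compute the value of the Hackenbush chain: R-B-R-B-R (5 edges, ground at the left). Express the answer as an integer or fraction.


Edges (from ground): R-B-R-B-R
By Berlekamp's sign-expansion rule, a Blue-Red Hackenbush stalk has the value of the surreal number whose sign sequence is the edge sequence with B -> + and R -> -.
Sign sequence: -+-+-
Trace the sign expansion in the surreal number tree, starting from 0:
Edge 1: R (sign -) -> bounds (-inf, 0), value = -1
Edge 2: B (sign +) -> bounds (-1, 0), value = -1/2
Edge 3: R (sign -) -> bounds (-1, -1/2), value = -3/4
Edge 4: B (sign +) -> bounds (-3/4, -1/2), value = -5/8
Edge 5: R (sign -) -> bounds (-3/4, -5/8), value = -11/16
Game value = -11/16

-11/16


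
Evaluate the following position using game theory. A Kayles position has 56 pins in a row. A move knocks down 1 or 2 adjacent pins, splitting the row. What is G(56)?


Kayles: a move removes 1 or 2 adjacent pins from a contiguous row.
Removing pins from a row of k leaves two independent rows (a, b) with a + b = k - 1 (one pin) or a + b = k - 2 (two pins); an end removal gives a = 0.
By Sprague-Grundy, G(k) = mex{ G(a) XOR G(b) } over all these splits. G(0) = 0.
G(1): splits (0,0):0^0=0 -> mex({0}) = 1
G(2): splits (0,1):0^1=1 (0,0):0^0=0 -> mex({0, 1}) = 2
G(3): splits (0,2):0^2=2 (1,1):1^1=0 (0,1):0^1=1 -> mex({0, 1, 2}) = 3
G(4): splits (0,3):0^3=3 (1,2):1^2=3 (0,2):0^2=2 (1,1):1^1=0 -> mex({0, 2, 3}) = 1
G(5): splits (0,4):0^1=1 (1,3):1^3=2 (2,2):2^2=0 (0,3):0^3=3 (1,2):1^2=3 -> mex({0, 1, 2, 3}) = 4
G(6) = mex({0, 1, 2, 4}) = 3
G(7) = mex({0, 1, 3, 4, 5}) = 2
G(8) = mex({0, 2, 3, 5, 6}) = 1
G(9) = mex({0, 1, 2, 3, 6, 7}) = 4
G(10) = mex({0, 1, 3, 4, 5, 7}) = 2
G(11) = mex({0, 1, 2, 3, 4, 5}) = 6
G(12) = mex({0, 1, 2, 3, 5, 6, 7}) = 4
G(13) = mex({0, 2, 3, 4, 6, 7}) = 1
G(14) = mex({0, 1, 4, 5, 6, 7}) = 2
G(15) = mex({0, 1, 2, 3, 4, 5, 6}) = 7
G(16) = mex({0, 2, 3, 5, 6, 7}) = 1
G(17) = mex({0, 1, 2, 3, 5, 6, 7}) = 4
G(18) = mex({0, 1, 2, 4, 5, 6}) = 3
G(19) = mex({0, 1, 3, 4, 5, 7}) = 2
G(20) = mex({0, 2, 3, 4, 5, 6, 7}) = 1
G(21) = mex({0, 1, 2, 3, 5, 6, 7}) = 4
G(22) = mex({0, 1, 2, 3, 4, 5, 7}) = 6
G(23) = mex({0, 1, 2, 3, 4, 5, 6}) = 7
G(24) = mex({0, 1, 2, 3, 5, 6, 7}) = 4
G(25) = mex({0, 2, 3, 4, 6, 7}) = 1
G(26) = mex({0, 1, 3, 4, 5, 6, 7}) = 2
G(27) = mex({0, 1, 2, 3, 4, 5, 6, 7}) = 8
G(28) = mex({0, 1, 2, 3, 4, 6, 7, 8}) = 5
G(29) = mex({0, 1, 2, 3, 5, 6, 7, 8, 9}) = 4
G(30) = mex({0, 1, 2, 3, 4, 5, 6, 9, 10}) = 7
G(31) = mex({0, 1, 3, 4, 5, 7, 10, 11}) = 2
G(32) = mex({0, 2, 3, 4, 5, 6, 7, 9, 11}) = 1
G(33) = mex({0, 1, 2, 3, 4, 5, 6, 7, 9, 12}) = 8
G(34) = mex({0, 1, 2, 3, 4, 5, 7, 8, 11, 12}) = 6
G(35) = mex({0, 1, 2, 3, 4, 5, 6, 8, 9, 10, 11}) = 7
G(36) = mex({0, 1, 2, 3, 5, 6, 7, 9, 10}) = 4
G(37) = mex({0, 2, 3, 4, 6, 7, 9, 10, 11, 12}) = 1
G(38) = mex({0, 1, 3, 4, 5, 6, 7, 9, 10, 11, 12}) = 2
G(39) = mex({0, 1, 2, 4, 5, 6, 7, 9, 10, 12, 14}) = 3
G(40) = mex({0, 2, 3, 4, 6, 7, 11, 12, 14}) = 1
G(41) = mex({0, 1, 2, 3, 5, 6, 7, 9, 10, 11, 12}) = 4
G(42) = mex({0, 1, 2, 3, 4, 5, 6, 9, 10}) = 7
G(43) = mex({0, 1, 3, 4, 5, 7, 9, 10, 12, 15}) = 2
G(44) = mex({0, 2, 3, 4, 5, 6, 7, 9, 10, 12, 15}) = 1
G(45) = mex({0, 1, 2, 3, 4, 5, 6, 7, 9, 10, 12, 14}) = 8
G(46) = mex({0, 1, 3, 4, 5, 7, 8, 11, 12, 14}) = 2
G(47) = mex({0, 1, 2, 3, 4, 5, 6, 8, 9, 10, 11, 12}) = 7
G(48) = mex({0, 1, 2, 3, 5, 6, 7, 9, 10}) = 4
G(49) = mex({0, 2, 3, 4, 6, 7, 9, 10, 11, 12, 15}) = 1
G(50) = mex({0, 1, 4, 5, 6, 7, 9, 11, 12, 14, 15}) = 2
G(51) = mex({0, 1, 2, 3, 4, 5, 6, 7, 9, 12, 14, 15}) = 8
G(52) = mex({0, 2, 3, 4, 5, 6, 7, 8, 11, 12, 15}) = 1
G(53) = mex({0, 1, 2, 3, 5, 6, 7, 8, 9, 10, 11, 12}) = 4
G(54) = mex({0, 1, 2, 3, 4, 5, 6, 9, 10}) = 7
G(55) = mex({0, 1, 3, 4, 5, 7, 9, 10, 11, 12}) = 2
G(56) = mex({0, 2, 3, 4, 5, 6, 7, 9, 10, 11, 12, 13, 14}) = 1
Therefore G(56) = 1.

1


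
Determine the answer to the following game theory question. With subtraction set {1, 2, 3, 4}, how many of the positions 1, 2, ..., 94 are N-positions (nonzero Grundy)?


Subtraction set S = {1, 2, 3, 4}, so G(n) = n mod 5.
G(n) = 0 when n is a multiple of 5.
Multiples of 5 in [1, 94]: 18
N-positions (nonzero Grundy) = 94 - 18 = 76

76


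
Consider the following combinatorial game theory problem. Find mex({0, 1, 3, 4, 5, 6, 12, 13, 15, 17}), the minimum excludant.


Set = {0, 1, 3, 4, 5, 6, 12, 13, 15, 17}
0 is in the set.
1 is in the set.
2 is NOT in the set. This is the mex.
mex = 2

2


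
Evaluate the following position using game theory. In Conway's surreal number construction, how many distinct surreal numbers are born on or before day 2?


Day 0: {|} = 0 is born. Count = 1.
Day n: the number of surreal numbers born by day n is 2^(n+1) - 1.
By day 0: 2^1 - 1 = 1
By day 1: 2^2 - 1 = 3
By day 2: 2^3 - 1 = 7
By day 2: 7 surreal numbers.

7


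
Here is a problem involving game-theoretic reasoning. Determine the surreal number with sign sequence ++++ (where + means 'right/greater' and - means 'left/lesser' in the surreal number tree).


Sign expansion: ++++
Rule: track bounds (lo, hi), initially (-inf, +inf). On '+', the current value becomes lo and we move to the simplest number in (value, hi): value + 1 if hi = +inf, otherwise the midpoint (value + hi)/2. On '-', the current value becomes hi and we move to value - 1 if lo = -inf, otherwise the midpoint (lo + value)/2.
Start at 0.
Step 1: sign = +, move right. Bounds: (0, +inf). Value = 1
Step 2: sign = +, move right. Bounds: (1, +inf). Value = 2
Step 3: sign = +, move right. Bounds: (2, +inf). Value = 3
Step 4: sign = +, move right. Bounds: (3, +inf). Value = 4
The surreal number with sign expansion ++++ is 4.

4


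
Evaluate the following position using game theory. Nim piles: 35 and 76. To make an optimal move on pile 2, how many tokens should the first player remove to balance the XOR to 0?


Piles: 35 and 76
Current XOR: 35 XOR 76 = 111 (non-zero, so this is an N-position).
To make the XOR zero, we need to find a move that balances the piles.
For pile 2 (size 76): target = 76 XOR 111 = 35
We reduce pile 2 from 76 to 35.
Tokens removed: 76 - 35 = 41
Verification: 35 XOR 35 = 0

41


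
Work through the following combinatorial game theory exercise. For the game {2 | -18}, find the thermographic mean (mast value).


Game = {2 | -18}, a switch {a | b} with numbers a > b.
Its thermograph has left wall a - t and right wall b + t, which meet at t = (a - b)/2, where both equal (a + b)/2. So the mast (mean value) is at (a + b)/2.
Mean = (2 + (-18))/2 = -16/2 = -8

-8


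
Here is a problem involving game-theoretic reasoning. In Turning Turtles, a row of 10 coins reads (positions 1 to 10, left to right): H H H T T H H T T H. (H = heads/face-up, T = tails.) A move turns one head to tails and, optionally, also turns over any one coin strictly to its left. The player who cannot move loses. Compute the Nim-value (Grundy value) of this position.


Coins: H H H T T H H T T H
Key fact: a single head at position k behaves exactly like a Nim heap of size k (turning it to T and optionally flipping a coin at j < k corresponds to moving the heap from k to j, or to 0), and heads combine as a disjunctive sum (two heads at the same place would cancel, matching j XOR j = 0). So the Nim-value is the XOR of the 1-indexed positions of the heads.
Face-up positions (1-indexed): [1, 2, 3, 6, 7, 10]
XOR 0 with 1: 0 XOR 1 = 1
XOR 1 with 2: 1 XOR 2 = 3
XOR 3 with 3: 3 XOR 3 = 0
XOR 0 with 6: 0 XOR 6 = 6
XOR 6 with 7: 6 XOR 7 = 1
XOR 1 with 10: 1 XOR 10 = 11
Nim-value = 11

11


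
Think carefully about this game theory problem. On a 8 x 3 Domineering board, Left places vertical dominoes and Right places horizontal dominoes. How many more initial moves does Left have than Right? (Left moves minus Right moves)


Board is 8 x 3 (rows x cols).
Left (vertical) placements: (rows-1) * cols = 7 * 3 = 21
Right (horizontal) placements: rows * (cols-1) = 8 * 2 = 16
Advantage = Left - Right = 21 - 16 = 5

5


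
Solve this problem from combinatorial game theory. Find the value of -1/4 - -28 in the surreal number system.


x = -1/4, y = -28
Converting to common denominator: 4
x = -1/4, y = -112/4
x - y = -1/4 - -28 = 111/4

111/4


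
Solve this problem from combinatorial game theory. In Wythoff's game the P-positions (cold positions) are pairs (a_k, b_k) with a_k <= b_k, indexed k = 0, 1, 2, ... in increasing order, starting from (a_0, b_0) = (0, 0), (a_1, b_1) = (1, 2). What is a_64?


By Wythoff's theorem, a_k = floor(k * phi) and b_k = floor(k * phi^2) = a_k + k, where phi = (1 + sqrt(5))/2 is the golden ratio.
phi = (1 + sqrt(5))/2 = 1.618034
k = 64
k * phi = 64 * 1.618034 = 103.554175
a_64 = floor(k * phi) = 103

103


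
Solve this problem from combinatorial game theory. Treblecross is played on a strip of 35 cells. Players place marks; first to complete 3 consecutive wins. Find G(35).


Treblecross: place X on empty cells; 3-in-a-row wins.
Playing within two cells of an existing X lets the opponent win at once, so sensible play treats the cells i-2..i+2 around each X as dead. The player left with no safe cell loses, so this is a normal-play take-away game on strips of safe cells.
Placing X at cell i (0-indexed) of a strip of k safe cells leaves independent strips of sizes max(0, i-2) and max(0, k-i-3). Hence G(k) = mex{ G(max(0,i-2)) XOR G(max(0,k-i-3)) : 0 <= i < k }, with G(0) = 0.
G(1): splits (0,0):0^0=0 -> mex({0}) = 1
G(2): splits (0,0):0^0=0 -> mex({0}) = 1
G(3): splits (0,0):0^0=0 -> mex({0}) = 1
G(4): splits (0,1):0^1=1 (0,0):0^0=0 -> mex({0, 1}) = 2
G(5): splits (0,2):0^1=1 (0,1):0^1=1 (0,0):0^0=0 -> mex({0, 1}) = 2
G(6) = mex({1}) = 0
G(7) = mex({0, 1, 2}) = 3
G(8) = mex({0, 1, 2}) = 3
G(9) = mex({0, 2}) = 1
G(10) = mex({0, 2, 3}) = 1
G(11) = mex({0, 3}) = 1
G(12) = mex({1, 3}) = 0
G(13) = mex({0, 1, 2, 3}) = 4
G(14) = mex({0, 1, 2}) = 3
G(15) = mex({0, 1, 2}) = 3
G(16) = mex({0, 1, 2, 4}) = 3
G(17) = mex({0, 1, 3, 4}) = 2
G(18) = mex({0, 1, 3, 4}) = 2
G(19) = mex({0, 1, 3, 5}) = 2
G(20) = mex({0, 1, 2, 3, 5}) = 4
G(21) = mex({0, 1, 2, 3, 5}) = 4
G(22) = mex({1, 2, 6}) = 0
G(23) = mex({0, 1, 2, 3, 4, 6}) = 5
G(24) = mex({0, 1, 2, 3, 4}) = 5
G(25) = mex({0, 1, 3, 4, 7}) = 2
G(26) = mex({0, 1, 3, 4, 5, 7}) = 2
G(27) = mex({0, 1, 3, 5}) = 2
G(28) = mex({0, 1, 2, 5}) = 3
G(29) = mex({0, 1, 2, 4, 5, 6}) = 3
G(30) = mex({1, 2, 4, 6}) = 0
G(31) = mex({0, 1, 2, 3, 4, 6}) = 5
G(32) = mex({1, 2, 3, 4, 7}) = 0
G(33) = mex({0, 3, 7}) = 1
G(34) = mex({0, 2, 3, 5, 7}) = 1
G(35) = mex({0, 2, 3, 5, 6}) = 1
Therefore G(35) = 1.

1
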